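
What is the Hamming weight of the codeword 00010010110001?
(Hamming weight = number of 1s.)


Counting 1s in 00010010110001

5


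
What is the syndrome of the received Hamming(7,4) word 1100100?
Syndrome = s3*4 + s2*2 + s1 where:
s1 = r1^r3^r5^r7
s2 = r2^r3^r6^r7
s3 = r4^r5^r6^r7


s1=0, s2=1, s3=1

Syndrome = 6 (error at position 6)


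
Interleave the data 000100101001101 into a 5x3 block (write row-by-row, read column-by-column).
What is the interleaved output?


Matrix:
  000
  100
  101
  001
  101
Read columns: 011010000000111

011010000000111


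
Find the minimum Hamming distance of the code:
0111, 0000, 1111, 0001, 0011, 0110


Comparing all pairs, minimum distance: 1
Can detect 0 errors, correct 0 errors

1


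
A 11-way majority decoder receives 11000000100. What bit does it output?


Ones: 3 out of 11
Threshold: 6

0 (3/11 voted 1)


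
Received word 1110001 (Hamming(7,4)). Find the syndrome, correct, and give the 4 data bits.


Syndrome = 7: error at position 7

Data: 1000 (corrected bit 7)


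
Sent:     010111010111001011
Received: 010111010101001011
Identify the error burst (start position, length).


XOR: 000000000010000000

Burst at position 10, length 1


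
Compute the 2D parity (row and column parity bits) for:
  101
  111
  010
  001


Row parities: 0111
Column parities: 001

Row P: 0111, Col P: 001, Corner: 1


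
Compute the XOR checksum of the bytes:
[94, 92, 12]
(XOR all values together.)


XOR chain: 94 ^ 92 ^ 12 = 14

14


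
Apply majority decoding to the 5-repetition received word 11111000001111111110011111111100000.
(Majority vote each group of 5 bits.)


Groups: 11111, 00000, 11111, 11110, 01111, 11111, 00000
Majority votes: 1011110

1011110


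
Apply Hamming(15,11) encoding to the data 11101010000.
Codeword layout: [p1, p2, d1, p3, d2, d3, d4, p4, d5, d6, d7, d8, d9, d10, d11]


Parity bits: p1=0, p2=1, p3=0, p4=0

011011001010000


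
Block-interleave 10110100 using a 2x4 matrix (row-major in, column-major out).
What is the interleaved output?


Matrix:
  1011
  0100
Read columns: 10011010

10011010


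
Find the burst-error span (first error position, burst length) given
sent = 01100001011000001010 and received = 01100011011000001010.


XOR: 00000010000000000000

Burst at position 6, length 1


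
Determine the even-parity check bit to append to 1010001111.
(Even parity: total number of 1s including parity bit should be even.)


Number of 1s in data: 6
Parity bit: 0

0


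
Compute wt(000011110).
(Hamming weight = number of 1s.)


Counting 1s in 000011110

4


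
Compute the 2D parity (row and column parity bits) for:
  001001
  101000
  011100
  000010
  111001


Row parities: 00110
Column parities: 000110

Row P: 00110, Col P: 000110, Corner: 0


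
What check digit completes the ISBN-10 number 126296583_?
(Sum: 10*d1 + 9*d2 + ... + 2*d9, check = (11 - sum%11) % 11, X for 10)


Weighted sum: 224
224 mod 11 = 4

Check digit: 7


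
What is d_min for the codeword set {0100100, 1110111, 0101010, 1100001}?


Comparing all pairs, minimum distance: 3
Can detect 2 errors, correct 1 errors

3


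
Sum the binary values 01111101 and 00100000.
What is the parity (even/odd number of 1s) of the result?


01111101 = 125
00100000 = 32
Sum = 157 = 10011101
1s count = 5

odd parity (5 ones in 10011101)


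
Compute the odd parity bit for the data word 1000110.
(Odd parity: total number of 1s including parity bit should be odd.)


Number of 1s in data: 3
Parity bit: 0

0


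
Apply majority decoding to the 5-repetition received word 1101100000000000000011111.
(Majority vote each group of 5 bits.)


Groups: 11011, 00000, 00000, 00000, 11111
Majority votes: 10001

10001


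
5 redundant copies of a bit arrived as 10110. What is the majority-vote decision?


Ones: 3 out of 5
Threshold: 3

1 (3/5 voted 1)


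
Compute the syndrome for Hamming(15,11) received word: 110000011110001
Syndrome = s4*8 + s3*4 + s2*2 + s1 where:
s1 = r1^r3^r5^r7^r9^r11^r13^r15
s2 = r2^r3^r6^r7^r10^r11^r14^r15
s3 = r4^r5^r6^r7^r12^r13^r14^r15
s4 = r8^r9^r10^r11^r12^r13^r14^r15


s1=0, s2=0, s3=1, s4=1

Syndrome = 12 (error at position 12)


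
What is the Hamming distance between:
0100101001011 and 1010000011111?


XOR: 1110101010100
Count of 1s: 7

7


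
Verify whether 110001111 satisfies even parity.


Number of 1s: 6

Yes, parity is correct (6 ones)


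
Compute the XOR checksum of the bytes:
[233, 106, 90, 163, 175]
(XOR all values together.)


XOR chain: 233 ^ 106 ^ 90 ^ 163 ^ 175 = 213

213


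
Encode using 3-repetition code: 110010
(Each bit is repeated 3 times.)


Each bit -> 3 copies

111111000000111000


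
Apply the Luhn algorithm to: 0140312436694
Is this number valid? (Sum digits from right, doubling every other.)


Luhn sum = 46
46 mod 10 = 6

Invalid (Luhn sum mod 10 = 6)


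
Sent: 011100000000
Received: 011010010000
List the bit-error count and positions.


XOR: 000110010000

3 error(s) at position(s): 3, 4, 7


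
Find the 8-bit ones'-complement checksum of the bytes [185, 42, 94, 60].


Sum = 381 mod 256 = 125
Complement = 130

130


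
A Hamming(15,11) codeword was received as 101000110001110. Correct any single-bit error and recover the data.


Syndrome = 2: error at position 2

Data: 10010001110 (corrected bit 2)


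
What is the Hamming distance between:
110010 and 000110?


XOR: 110100
Count of 1s: 3

3


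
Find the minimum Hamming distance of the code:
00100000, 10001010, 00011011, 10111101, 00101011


Comparing all pairs, minimum distance: 2
Can detect 1 errors, correct 0 errors

2


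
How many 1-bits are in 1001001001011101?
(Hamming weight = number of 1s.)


Counting 1s in 1001001001011101

8


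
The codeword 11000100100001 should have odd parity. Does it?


Number of 1s: 5

Yes, parity is correct (5 ones)


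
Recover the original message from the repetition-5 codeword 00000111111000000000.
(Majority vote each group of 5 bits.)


Groups: 00000, 11111, 10000, 00000
Majority votes: 0100

0100


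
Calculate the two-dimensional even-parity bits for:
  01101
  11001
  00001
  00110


Row parities: 1110
Column parities: 10011

Row P: 1110, Col P: 10011, Corner: 1


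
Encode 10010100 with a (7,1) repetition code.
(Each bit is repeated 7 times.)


Each bit -> 7 copies

11111110000000000000011111110000000111111100000000000000


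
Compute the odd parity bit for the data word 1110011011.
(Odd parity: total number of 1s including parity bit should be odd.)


Number of 1s in data: 7
Parity bit: 0

0


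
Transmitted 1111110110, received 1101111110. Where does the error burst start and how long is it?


XOR: 0010001000

Burst at position 2, length 5


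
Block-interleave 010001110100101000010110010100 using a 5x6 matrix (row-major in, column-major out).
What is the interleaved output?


Matrix:
  010001
  110100
  101000
  010110
  010100
Read columns: 011001101100100010110001010000

011001101100100010110001010000


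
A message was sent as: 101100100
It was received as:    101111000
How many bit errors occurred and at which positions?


XOR: 000011100

3 error(s) at position(s): 4, 5, 6


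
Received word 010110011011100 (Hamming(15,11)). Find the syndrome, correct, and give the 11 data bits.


Syndrome = 8: error at position 8

Data: 01001011100 (corrected bit 8)


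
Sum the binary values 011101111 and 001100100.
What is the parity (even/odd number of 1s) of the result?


011101111 = 239
001100100 = 100
Sum = 339 = 101010011
1s count = 5

odd parity (5 ones in 101010011)


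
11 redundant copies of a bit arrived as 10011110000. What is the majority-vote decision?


Ones: 5 out of 11
Threshold: 6

0 (5/11 voted 1)


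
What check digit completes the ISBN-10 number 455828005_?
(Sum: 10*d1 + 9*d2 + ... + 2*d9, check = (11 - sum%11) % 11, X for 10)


Weighted sum: 243
243 mod 11 = 1

Check digit: X


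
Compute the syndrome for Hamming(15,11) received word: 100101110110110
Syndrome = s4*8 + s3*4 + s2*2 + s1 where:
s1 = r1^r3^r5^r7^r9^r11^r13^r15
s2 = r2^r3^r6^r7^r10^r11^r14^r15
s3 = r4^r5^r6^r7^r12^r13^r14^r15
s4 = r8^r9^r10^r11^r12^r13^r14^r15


s1=0, s2=1, s3=1, s4=1

Syndrome = 14 (error at position 14)


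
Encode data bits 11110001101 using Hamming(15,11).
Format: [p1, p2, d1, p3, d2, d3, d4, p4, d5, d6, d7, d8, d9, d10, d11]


Parity bits: p1=1, p2=0, p3=0, p4=1

101011110001101


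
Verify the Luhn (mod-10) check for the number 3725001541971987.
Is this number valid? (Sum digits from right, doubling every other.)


Luhn sum = 79
79 mod 10 = 9

Invalid (Luhn sum mod 10 = 9)


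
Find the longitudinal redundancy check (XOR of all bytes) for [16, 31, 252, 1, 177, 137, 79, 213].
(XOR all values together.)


XOR chain: 16 ^ 31 ^ 252 ^ 1 ^ 177 ^ 137 ^ 79 ^ 213 = 80

80


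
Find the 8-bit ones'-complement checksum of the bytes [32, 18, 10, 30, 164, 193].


Sum = 447 mod 256 = 191
Complement = 64

64


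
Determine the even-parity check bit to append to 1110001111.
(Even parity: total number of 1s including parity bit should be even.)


Number of 1s in data: 7
Parity bit: 1

1


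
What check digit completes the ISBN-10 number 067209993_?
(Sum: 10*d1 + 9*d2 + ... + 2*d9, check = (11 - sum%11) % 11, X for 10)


Weighted sum: 238
238 mod 11 = 7

Check digit: 4


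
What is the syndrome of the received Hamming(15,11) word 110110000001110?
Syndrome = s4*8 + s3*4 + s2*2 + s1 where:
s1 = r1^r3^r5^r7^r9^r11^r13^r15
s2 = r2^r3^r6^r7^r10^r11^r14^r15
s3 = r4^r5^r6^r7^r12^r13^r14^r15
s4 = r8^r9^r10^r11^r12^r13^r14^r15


s1=1, s2=0, s3=1, s4=1

Syndrome = 13 (error at position 13)


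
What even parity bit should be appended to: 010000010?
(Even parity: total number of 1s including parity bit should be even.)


Number of 1s in data: 2
Parity bit: 0

0


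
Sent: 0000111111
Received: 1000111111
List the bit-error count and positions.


XOR: 1000000000

1 error(s) at position(s): 0


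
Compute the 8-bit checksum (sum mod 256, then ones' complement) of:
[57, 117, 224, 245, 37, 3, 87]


Sum = 770 mod 256 = 2
Complement = 253

253


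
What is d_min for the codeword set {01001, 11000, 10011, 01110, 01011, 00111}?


Comparing all pairs, minimum distance: 1
Can detect 0 errors, correct 0 errors

1


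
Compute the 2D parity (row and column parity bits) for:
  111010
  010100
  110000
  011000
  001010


Row parities: 00000
Column parities: 001100

Row P: 00000, Col P: 001100, Corner: 0


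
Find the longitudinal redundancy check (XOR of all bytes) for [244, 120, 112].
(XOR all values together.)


XOR chain: 244 ^ 120 ^ 112 = 252

252


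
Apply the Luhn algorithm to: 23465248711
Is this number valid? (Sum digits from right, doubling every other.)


Luhn sum = 45
45 mod 10 = 5

Invalid (Luhn sum mod 10 = 5)


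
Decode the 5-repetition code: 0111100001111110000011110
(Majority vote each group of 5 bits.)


Groups: 01111, 00001, 11111, 00000, 11110
Majority votes: 10101

10101


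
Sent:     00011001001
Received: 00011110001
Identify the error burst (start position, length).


XOR: 00000111000

Burst at position 5, length 3


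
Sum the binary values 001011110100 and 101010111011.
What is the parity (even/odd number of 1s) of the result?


001011110100 = 756
101010111011 = 2747
Sum = 3503 = 110110101111
1s count = 9

odd parity (9 ones in 110110101111)


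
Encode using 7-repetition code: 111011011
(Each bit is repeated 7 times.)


Each bit -> 7 copies

111111111111111111111000000011111111111111000000011111111111111


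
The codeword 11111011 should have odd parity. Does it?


Number of 1s: 7

Yes, parity is correct (7 ones)


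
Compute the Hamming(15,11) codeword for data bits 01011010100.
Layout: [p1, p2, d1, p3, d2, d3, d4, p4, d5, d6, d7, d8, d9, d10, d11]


Parity bits: p1=1, p2=0, p3=1, p4=1

100110111010100


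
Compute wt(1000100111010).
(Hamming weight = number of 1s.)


Counting 1s in 1000100111010

6


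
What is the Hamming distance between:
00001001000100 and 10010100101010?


XOR: 10011101101110
Count of 1s: 9

9


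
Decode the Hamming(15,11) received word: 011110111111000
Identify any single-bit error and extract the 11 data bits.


Syndrome = 11: error at position 11

Data: 11011101000 (corrected bit 11)


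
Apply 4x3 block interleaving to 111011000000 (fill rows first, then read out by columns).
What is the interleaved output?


Matrix:
  111
  011
  000
  000
Read columns: 100011001100

100011001100


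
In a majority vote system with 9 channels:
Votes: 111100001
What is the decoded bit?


Ones: 5 out of 9
Threshold: 5

1 (5/9 voted 1)


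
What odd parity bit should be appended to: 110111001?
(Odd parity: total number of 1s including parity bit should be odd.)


Number of 1s in data: 6
Parity bit: 1

1


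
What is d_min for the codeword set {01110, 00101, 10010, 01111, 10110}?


Comparing all pairs, minimum distance: 1
Can detect 0 errors, correct 0 errors

1


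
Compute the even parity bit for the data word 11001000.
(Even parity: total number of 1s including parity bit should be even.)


Number of 1s in data: 3
Parity bit: 1

1


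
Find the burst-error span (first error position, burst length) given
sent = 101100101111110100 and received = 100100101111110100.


XOR: 001000000000000000

Burst at position 2, length 1


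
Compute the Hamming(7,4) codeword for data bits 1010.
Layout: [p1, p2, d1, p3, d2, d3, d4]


Parity bits: p1=1, p2=0, p3=1

1011010


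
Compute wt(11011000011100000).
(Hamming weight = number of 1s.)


Counting 1s in 11011000011100000

7


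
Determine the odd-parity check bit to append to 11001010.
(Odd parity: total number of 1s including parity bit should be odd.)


Number of 1s in data: 4
Parity bit: 1

1


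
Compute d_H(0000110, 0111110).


XOR: 0111000
Count of 1s: 3

3


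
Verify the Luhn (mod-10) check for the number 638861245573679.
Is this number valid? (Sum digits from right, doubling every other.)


Luhn sum = 84
84 mod 10 = 4

Invalid (Luhn sum mod 10 = 4)


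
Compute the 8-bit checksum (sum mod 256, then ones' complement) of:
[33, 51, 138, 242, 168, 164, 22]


Sum = 818 mod 256 = 50
Complement = 205

205


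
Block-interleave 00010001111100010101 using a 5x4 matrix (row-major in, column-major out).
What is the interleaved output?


Matrix:
  0001
  0001
  1111
  0001
  0101
Read columns: 00100001010010011111

00100001010010011111


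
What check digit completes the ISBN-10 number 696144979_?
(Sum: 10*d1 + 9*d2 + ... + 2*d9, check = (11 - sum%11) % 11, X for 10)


Weighted sum: 315
315 mod 11 = 7

Check digit: 4


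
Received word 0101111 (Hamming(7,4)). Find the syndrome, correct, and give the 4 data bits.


Syndrome = 2: error at position 2

Data: 0111 (corrected bit 2)


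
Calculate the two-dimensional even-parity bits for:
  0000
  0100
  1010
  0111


Row parities: 0101
Column parities: 1001

Row P: 0101, Col P: 1001, Corner: 0


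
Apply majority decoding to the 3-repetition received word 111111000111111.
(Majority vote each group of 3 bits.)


Groups: 111, 111, 000, 111, 111
Majority votes: 11011

11011


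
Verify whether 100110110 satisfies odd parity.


Number of 1s: 5

Yes, parity is correct (5 ones)


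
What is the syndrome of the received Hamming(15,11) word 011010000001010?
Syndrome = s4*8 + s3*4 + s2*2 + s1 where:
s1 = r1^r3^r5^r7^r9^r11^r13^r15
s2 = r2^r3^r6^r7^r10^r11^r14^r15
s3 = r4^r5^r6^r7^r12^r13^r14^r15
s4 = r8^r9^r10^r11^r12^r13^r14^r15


s1=0, s2=1, s3=1, s4=0

Syndrome = 6 (error at position 6)


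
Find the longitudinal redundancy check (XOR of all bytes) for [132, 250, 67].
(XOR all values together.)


XOR chain: 132 ^ 250 ^ 67 = 61

61


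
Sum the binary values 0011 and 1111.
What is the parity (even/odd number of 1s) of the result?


0011 = 3
1111 = 15
Sum = 18 = 10010
1s count = 2

even parity (2 ones in 10010)


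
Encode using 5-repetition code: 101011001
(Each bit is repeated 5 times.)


Each bit -> 5 copies

111110000011111000001111111111000000000011111


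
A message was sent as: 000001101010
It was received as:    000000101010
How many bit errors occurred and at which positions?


XOR: 000001000000

1 error(s) at position(s): 5


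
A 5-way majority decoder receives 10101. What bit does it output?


Ones: 3 out of 5
Threshold: 3

1 (3/5 voted 1)


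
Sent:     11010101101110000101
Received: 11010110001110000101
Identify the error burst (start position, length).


XOR: 00000011100000000000

Burst at position 6, length 3


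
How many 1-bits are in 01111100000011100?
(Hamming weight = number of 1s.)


Counting 1s in 01111100000011100

8


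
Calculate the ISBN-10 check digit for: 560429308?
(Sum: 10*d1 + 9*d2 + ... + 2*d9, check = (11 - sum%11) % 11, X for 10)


Weighted sum: 217
217 mod 11 = 8

Check digit: 3


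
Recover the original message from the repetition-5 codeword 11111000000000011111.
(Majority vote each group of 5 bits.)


Groups: 11111, 00000, 00000, 11111
Majority votes: 1001

1001


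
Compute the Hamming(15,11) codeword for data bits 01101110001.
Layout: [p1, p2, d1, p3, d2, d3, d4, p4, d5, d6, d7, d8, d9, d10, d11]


Parity bits: p1=0, p2=0, p3=1, p4=0

000111001110001


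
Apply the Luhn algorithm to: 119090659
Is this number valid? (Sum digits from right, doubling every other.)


Luhn sum = 37
37 mod 10 = 7

Invalid (Luhn sum mod 10 = 7)


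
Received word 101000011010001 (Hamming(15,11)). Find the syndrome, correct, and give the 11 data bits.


Syndrome = 7: error at position 7

Data: 10011010001 (corrected bit 7)


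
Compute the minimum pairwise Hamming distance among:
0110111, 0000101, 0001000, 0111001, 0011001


Comparing all pairs, minimum distance: 1
Can detect 0 errors, correct 0 errors

1


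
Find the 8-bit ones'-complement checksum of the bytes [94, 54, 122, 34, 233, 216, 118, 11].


Sum = 882 mod 256 = 114
Complement = 141

141


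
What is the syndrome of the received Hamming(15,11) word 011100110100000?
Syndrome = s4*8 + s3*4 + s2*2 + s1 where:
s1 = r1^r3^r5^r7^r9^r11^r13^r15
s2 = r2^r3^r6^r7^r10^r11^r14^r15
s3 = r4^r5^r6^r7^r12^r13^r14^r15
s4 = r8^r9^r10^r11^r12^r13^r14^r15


s1=0, s2=0, s3=0, s4=0

Syndrome = 0 (no error)


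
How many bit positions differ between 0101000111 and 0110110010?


XOR: 0011110101
Count of 1s: 6

6


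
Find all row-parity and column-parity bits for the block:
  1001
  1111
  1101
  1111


Row parities: 0010
Column parities: 0100

Row P: 0010, Col P: 0100, Corner: 1


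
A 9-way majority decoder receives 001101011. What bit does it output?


Ones: 5 out of 9
Threshold: 5

1 (5/9 voted 1)


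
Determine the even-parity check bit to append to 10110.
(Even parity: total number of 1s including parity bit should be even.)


Number of 1s in data: 3
Parity bit: 1

1


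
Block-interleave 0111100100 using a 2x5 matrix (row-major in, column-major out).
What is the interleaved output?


Matrix:
  01111
  00100
Read columns: 0010111010

0010111010


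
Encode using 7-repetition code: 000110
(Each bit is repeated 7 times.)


Each bit -> 7 copies

000000000000000000000111111111111110000000


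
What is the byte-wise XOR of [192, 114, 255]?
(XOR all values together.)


XOR chain: 192 ^ 114 ^ 255 = 77

77


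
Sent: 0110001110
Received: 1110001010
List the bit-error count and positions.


XOR: 1000000100

2 error(s) at position(s): 0, 7


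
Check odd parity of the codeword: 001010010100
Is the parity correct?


Number of 1s: 4

No, parity error (4 ones)


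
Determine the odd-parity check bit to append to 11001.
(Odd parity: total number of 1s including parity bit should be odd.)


Number of 1s in data: 3
Parity bit: 0

0


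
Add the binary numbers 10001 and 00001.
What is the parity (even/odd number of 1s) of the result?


10001 = 17
00001 = 1
Sum = 18 = 10010
1s count = 2

even parity (2 ones in 10010)


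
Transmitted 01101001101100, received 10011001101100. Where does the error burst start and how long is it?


XOR: 11110000000000

Burst at position 0, length 4


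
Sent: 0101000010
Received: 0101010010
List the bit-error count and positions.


XOR: 0000010000

1 error(s) at position(s): 5


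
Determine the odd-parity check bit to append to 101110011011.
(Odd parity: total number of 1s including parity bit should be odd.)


Number of 1s in data: 8
Parity bit: 1

1


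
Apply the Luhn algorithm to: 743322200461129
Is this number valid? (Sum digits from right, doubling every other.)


Luhn sum = 62
62 mod 10 = 2

Invalid (Luhn sum mod 10 = 2)


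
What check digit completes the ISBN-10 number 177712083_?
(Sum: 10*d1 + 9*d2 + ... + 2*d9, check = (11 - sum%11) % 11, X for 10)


Weighted sum: 224
224 mod 11 = 4

Check digit: 7


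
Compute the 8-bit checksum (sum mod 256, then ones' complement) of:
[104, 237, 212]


Sum = 553 mod 256 = 41
Complement = 214

214


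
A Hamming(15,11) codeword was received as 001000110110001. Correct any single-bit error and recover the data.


Syndrome = 2: error at position 2

Data: 10010110001 (corrected bit 2)


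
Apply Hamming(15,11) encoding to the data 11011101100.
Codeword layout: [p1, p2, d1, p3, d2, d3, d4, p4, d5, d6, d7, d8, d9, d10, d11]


Parity bits: p1=1, p2=1, p3=0, p4=0

111010101101100


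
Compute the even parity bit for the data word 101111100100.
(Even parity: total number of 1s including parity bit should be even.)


Number of 1s in data: 7
Parity bit: 1

1


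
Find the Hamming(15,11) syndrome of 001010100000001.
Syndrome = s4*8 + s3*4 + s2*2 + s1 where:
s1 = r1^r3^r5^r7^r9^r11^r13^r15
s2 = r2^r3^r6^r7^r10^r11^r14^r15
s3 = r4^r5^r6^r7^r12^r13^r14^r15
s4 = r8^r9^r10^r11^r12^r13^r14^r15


s1=0, s2=1, s3=1, s4=1

Syndrome = 14 (error at position 14)


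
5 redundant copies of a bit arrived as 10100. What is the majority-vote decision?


Ones: 2 out of 5
Threshold: 3

0 (2/5 voted 1)


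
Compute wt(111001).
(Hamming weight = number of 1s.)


Counting 1s in 111001

4


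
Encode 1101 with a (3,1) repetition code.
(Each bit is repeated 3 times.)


Each bit -> 3 copies

111111000111


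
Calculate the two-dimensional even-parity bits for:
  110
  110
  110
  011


Row parities: 0000
Column parities: 101

Row P: 0000, Col P: 101, Corner: 0


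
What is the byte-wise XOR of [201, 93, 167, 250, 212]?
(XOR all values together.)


XOR chain: 201 ^ 93 ^ 167 ^ 250 ^ 212 = 29

29


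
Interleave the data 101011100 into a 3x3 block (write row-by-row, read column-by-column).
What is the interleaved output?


Matrix:
  101
  011
  100
Read columns: 101010110

101010110


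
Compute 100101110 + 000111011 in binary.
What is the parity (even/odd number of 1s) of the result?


100101110 = 302
000111011 = 59
Sum = 361 = 101101001
1s count = 5

odd parity (5 ones in 101101001)


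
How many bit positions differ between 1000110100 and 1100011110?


XOR: 0100101010
Count of 1s: 4

4


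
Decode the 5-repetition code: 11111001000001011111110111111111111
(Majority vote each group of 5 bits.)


Groups: 11111, 00100, 00010, 11111, 11011, 11111, 11111
Majority votes: 1001111

1001111


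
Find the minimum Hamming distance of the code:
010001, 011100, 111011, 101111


Comparing all pairs, minimum distance: 2
Can detect 1 errors, correct 0 errors

2


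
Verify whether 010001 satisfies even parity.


Number of 1s: 2

Yes, parity is correct (2 ones)


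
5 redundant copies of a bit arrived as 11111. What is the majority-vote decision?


Ones: 5 out of 5
Threshold: 3

1 (5/5 voted 1)


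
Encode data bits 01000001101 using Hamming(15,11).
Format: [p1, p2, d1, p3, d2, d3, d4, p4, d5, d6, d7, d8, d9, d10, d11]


Parity bits: p1=1, p2=1, p3=0, p4=1

110010010001101


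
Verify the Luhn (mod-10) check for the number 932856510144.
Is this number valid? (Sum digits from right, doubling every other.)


Luhn sum = 46
46 mod 10 = 6

Invalid (Luhn sum mod 10 = 6)


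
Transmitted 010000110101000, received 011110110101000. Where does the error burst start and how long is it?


XOR: 001110000000000

Burst at position 2, length 3


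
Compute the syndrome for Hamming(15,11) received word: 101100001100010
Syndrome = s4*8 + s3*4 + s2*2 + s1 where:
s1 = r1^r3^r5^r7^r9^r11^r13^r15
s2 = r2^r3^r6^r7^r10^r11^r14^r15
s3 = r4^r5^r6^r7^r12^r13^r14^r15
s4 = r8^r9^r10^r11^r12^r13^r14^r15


s1=1, s2=1, s3=0, s4=1

Syndrome = 11 (error at position 11)


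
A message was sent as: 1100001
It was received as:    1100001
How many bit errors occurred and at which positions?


XOR: 0000000

0 errors (received matches sent)


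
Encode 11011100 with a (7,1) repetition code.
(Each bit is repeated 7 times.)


Each bit -> 7 copies

11111111111111000000011111111111111111111100000000000000


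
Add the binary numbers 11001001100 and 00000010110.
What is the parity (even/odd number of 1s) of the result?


11001001100 = 1612
00000010110 = 22
Sum = 1634 = 11001100010
1s count = 5

odd parity (5 ones in 11001100010)


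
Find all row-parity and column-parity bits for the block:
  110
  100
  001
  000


Row parities: 0110
Column parities: 011

Row P: 0110, Col P: 011, Corner: 0


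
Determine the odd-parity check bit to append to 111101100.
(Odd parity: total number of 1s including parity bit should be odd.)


Number of 1s in data: 6
Parity bit: 1

1


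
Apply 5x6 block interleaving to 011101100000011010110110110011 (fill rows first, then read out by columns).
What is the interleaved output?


Matrix:
  011101
  100000
  011010
  110110
  110011
Read columns: 010111011110100100100011110001

010111011110100100100011110001


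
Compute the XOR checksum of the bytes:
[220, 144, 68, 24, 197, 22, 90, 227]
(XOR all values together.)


XOR chain: 220 ^ 144 ^ 68 ^ 24 ^ 197 ^ 22 ^ 90 ^ 227 = 122

122


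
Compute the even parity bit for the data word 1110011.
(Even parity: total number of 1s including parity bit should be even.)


Number of 1s in data: 5
Parity bit: 1

1


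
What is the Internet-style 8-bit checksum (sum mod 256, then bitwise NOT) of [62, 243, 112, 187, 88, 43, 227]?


Sum = 962 mod 256 = 194
Complement = 61

61


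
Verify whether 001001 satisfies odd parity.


Number of 1s: 2

No, parity error (2 ones)


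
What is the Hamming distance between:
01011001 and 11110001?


XOR: 10101000
Count of 1s: 3

3


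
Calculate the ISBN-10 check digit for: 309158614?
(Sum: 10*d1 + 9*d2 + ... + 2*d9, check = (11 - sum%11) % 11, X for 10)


Weighted sum: 214
214 mod 11 = 5

Check digit: 6


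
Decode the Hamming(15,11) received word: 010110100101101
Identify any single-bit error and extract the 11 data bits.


Syndrome = 0: no error detected

Data: 01010101101 (no errors)


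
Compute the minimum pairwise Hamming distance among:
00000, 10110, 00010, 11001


Comparing all pairs, minimum distance: 1
Can detect 0 errors, correct 0 errors

1


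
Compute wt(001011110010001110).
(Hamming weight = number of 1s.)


Counting 1s in 001011110010001110

9


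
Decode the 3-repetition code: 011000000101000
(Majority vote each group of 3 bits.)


Groups: 011, 000, 000, 101, 000
Majority votes: 10010

10010


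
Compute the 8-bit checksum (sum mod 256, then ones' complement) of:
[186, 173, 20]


Sum = 379 mod 256 = 123
Complement = 132

132


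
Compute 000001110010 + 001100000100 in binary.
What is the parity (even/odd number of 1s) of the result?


000001110010 = 114
001100000100 = 772
Sum = 886 = 1101110110
1s count = 7

odd parity (7 ones in 1101110110)


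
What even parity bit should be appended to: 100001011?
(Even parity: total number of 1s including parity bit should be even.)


Number of 1s in data: 4
Parity bit: 0

0


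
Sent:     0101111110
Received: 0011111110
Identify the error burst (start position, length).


XOR: 0110000000

Burst at position 1, length 2


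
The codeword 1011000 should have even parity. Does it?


Number of 1s: 3

No, parity error (3 ones)


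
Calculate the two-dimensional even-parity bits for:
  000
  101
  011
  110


Row parities: 0000
Column parities: 000

Row P: 0000, Col P: 000, Corner: 0


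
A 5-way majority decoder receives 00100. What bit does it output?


Ones: 1 out of 5
Threshold: 3

0 (1/5 voted 1)


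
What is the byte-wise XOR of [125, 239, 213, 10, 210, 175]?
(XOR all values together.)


XOR chain: 125 ^ 239 ^ 213 ^ 10 ^ 210 ^ 175 = 48

48


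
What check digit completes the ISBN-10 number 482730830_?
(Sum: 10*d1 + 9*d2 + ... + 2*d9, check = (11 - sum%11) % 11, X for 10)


Weighted sum: 236
236 mod 11 = 5

Check digit: 6


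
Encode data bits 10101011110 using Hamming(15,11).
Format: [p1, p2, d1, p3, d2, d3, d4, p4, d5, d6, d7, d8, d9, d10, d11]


Parity bits: p1=0, p2=0, p3=0, p4=1

001001011011110


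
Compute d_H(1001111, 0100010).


XOR: 1101101
Count of 1s: 5

5


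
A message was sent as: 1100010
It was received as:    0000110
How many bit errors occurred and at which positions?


XOR: 1100100

3 error(s) at position(s): 0, 1, 4


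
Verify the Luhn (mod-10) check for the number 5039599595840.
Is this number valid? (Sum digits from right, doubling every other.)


Luhn sum = 67
67 mod 10 = 7

Invalid (Luhn sum mod 10 = 7)


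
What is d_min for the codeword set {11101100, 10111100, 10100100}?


Comparing all pairs, minimum distance: 2
Can detect 1 errors, correct 0 errors

2


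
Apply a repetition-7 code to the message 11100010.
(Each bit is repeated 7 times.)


Each bit -> 7 copies

11111111111111111111100000000000000000000011111110000000


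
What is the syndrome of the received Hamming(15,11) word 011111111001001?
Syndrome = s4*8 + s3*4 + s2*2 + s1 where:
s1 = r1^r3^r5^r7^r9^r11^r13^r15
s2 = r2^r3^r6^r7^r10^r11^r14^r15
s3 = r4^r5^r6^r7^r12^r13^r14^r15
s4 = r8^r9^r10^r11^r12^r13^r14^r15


s1=1, s2=1, s3=0, s4=0

Syndrome = 3 (error at position 3)


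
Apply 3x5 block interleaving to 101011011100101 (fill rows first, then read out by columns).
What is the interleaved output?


Matrix:
  10101
  10111
  00101
Read columns: 110000111010111

110000111010111


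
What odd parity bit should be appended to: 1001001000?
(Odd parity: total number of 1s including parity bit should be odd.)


Number of 1s in data: 3
Parity bit: 0

0


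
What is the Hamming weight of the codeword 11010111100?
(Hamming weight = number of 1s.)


Counting 1s in 11010111100

7


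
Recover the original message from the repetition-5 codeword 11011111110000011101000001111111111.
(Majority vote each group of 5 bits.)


Groups: 11011, 11111, 00000, 11101, 00000, 11111, 11111
Majority votes: 1101011

1101011


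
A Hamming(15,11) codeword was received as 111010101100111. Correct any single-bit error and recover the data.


Syndrome = 13: error at position 13

Data: 11011100011 (corrected bit 13)


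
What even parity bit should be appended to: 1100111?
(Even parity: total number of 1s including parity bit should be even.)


Number of 1s in data: 5
Parity bit: 1

1


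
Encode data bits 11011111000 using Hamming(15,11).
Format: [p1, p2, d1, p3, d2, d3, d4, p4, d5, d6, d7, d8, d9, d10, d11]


Parity bits: p1=1, p2=0, p3=1, p4=0

101110101111000


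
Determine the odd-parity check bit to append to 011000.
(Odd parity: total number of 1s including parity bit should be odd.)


Number of 1s in data: 2
Parity bit: 1

1


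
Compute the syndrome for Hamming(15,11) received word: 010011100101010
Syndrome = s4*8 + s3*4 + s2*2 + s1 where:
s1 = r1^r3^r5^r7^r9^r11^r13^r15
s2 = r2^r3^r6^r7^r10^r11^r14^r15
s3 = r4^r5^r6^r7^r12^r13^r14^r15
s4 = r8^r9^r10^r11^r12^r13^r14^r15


s1=0, s2=1, s3=1, s4=1

Syndrome = 14 (error at position 14)


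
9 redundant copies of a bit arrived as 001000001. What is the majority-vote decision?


Ones: 2 out of 9
Threshold: 5

0 (2/9 voted 1)


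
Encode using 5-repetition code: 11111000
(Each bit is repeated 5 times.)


Each bit -> 5 copies

1111111111111111111111111000000000000000


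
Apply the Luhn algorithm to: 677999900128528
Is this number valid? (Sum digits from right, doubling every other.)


Luhn sum = 82
82 mod 10 = 2

Invalid (Luhn sum mod 10 = 2)


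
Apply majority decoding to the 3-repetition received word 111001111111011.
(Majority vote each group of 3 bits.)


Groups: 111, 001, 111, 111, 011
Majority votes: 10111

10111


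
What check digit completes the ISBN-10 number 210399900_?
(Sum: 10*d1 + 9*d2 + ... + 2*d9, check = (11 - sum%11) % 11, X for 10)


Weighted sum: 185
185 mod 11 = 9

Check digit: 2


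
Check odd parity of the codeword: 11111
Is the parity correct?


Number of 1s: 5

Yes, parity is correct (5 ones)


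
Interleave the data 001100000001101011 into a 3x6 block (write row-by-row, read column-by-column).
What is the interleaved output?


Matrix:
  001100
  000001
  101011
Read columns: 001000101100001011

001000101100001011


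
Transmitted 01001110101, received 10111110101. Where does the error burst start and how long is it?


XOR: 11110000000

Burst at position 0, length 4


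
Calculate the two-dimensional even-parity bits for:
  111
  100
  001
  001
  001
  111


Row parities: 111111
Column parities: 101

Row P: 111111, Col P: 101, Corner: 0


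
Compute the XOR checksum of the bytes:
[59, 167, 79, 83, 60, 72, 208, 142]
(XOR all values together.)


XOR chain: 59 ^ 167 ^ 79 ^ 83 ^ 60 ^ 72 ^ 208 ^ 142 = 170

170


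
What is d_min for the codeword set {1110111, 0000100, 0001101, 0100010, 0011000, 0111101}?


Comparing all pairs, minimum distance: 2
Can detect 1 errors, correct 0 errors

2


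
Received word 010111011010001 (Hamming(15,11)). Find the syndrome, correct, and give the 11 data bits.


Syndrome = 0: no error detected

Data: 01101010001 (no errors)


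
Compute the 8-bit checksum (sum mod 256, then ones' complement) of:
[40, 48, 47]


Sum = 135 mod 256 = 135
Complement = 120

120


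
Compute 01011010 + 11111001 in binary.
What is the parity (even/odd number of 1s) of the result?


01011010 = 90
11111001 = 249
Sum = 339 = 101010011
1s count = 5

odd parity (5 ones in 101010011)


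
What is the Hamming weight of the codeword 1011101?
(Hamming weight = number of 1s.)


Counting 1s in 1011101

5


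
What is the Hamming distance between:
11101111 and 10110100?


XOR: 01011011
Count of 1s: 5

5


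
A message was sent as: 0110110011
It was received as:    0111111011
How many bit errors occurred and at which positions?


XOR: 0001001000

2 error(s) at position(s): 3, 6


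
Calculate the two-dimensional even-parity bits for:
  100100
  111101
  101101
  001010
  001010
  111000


Row parities: 010001
Column parities: 001100

Row P: 010001, Col P: 001100, Corner: 0


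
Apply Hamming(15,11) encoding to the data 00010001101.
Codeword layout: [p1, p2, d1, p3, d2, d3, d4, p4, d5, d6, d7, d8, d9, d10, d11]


Parity bits: p1=1, p2=0, p3=0, p4=1

100000110001101


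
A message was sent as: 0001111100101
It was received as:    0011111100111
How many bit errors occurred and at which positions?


XOR: 0010000000010

2 error(s) at position(s): 2, 11


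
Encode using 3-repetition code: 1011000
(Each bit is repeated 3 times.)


Each bit -> 3 copies

111000111111000000000


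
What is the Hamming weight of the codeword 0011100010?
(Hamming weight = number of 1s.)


Counting 1s in 0011100010

4


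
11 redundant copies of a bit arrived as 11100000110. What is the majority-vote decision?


Ones: 5 out of 11
Threshold: 6

0 (5/11 voted 1)


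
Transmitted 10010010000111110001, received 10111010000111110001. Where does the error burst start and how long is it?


XOR: 00101000000000000000

Burst at position 2, length 3


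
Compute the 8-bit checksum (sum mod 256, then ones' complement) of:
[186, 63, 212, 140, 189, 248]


Sum = 1038 mod 256 = 14
Complement = 241

241


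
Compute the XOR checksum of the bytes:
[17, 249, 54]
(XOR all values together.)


XOR chain: 17 ^ 249 ^ 54 = 222

222


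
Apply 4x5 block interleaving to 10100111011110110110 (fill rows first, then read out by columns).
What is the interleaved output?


Matrix:
  10100
  11101
  11101
  10110
Read columns: 11110110111100010110

11110110111100010110


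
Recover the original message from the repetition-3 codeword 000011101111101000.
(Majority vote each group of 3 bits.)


Groups: 000, 011, 101, 111, 101, 000
Majority votes: 011110

011110


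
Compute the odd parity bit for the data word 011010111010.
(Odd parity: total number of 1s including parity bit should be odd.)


Number of 1s in data: 7
Parity bit: 0

0


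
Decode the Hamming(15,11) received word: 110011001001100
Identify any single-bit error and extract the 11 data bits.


Syndrome = 8: error at position 8

Data: 01101001100 (corrected bit 8)


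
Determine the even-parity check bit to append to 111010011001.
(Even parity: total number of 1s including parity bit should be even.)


Number of 1s in data: 7
Parity bit: 1

1


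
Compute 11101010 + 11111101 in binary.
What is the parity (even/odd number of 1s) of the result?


11101010 = 234
11111101 = 253
Sum = 487 = 111100111
1s count = 7

odd parity (7 ones in 111100111)


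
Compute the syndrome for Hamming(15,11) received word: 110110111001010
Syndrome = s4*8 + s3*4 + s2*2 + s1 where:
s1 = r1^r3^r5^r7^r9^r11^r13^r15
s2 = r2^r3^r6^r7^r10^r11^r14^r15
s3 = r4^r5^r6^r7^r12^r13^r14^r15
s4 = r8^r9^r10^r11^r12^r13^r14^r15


s1=0, s2=1, s3=1, s4=0

Syndrome = 6 (error at position 6)


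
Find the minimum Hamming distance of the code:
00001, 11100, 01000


Comparing all pairs, minimum distance: 2
Can detect 1 errors, correct 0 errors

2


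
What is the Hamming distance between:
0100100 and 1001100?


XOR: 1101000
Count of 1s: 3

3


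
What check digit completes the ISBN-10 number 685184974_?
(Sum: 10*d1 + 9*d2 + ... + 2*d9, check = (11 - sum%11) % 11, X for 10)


Weighted sum: 312
312 mod 11 = 4

Check digit: 7


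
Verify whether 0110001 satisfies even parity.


Number of 1s: 3

No, parity error (3 ones)


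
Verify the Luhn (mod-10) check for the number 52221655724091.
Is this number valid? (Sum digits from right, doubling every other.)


Luhn sum = 48
48 mod 10 = 8

Invalid (Luhn sum mod 10 = 8)


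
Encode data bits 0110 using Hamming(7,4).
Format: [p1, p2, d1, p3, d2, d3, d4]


Parity bits: p1=1, p2=1, p3=0

1100110


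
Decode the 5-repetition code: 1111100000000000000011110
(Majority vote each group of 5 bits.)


Groups: 11111, 00000, 00000, 00000, 11110
Majority votes: 10001

10001


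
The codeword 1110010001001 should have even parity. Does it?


Number of 1s: 6

Yes, parity is correct (6 ones)


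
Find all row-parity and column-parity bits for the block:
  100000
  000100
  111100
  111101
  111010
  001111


Row parities: 110100
Column parities: 010000

Row P: 110100, Col P: 010000, Corner: 1
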